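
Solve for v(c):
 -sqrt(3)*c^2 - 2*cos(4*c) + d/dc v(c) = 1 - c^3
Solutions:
 v(c) = C1 - c^4/4 + sqrt(3)*c^3/3 + c + sin(4*c)/2


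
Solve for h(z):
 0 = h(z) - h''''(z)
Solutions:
 h(z) = C1*exp(-z) + C2*exp(z) + C3*sin(z) + C4*cos(z)


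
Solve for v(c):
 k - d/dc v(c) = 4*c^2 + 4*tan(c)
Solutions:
 v(c) = C1 - 4*c^3/3 + c*k + 4*log(cos(c))


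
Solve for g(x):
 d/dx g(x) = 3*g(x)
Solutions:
 g(x) = C1*exp(3*x)


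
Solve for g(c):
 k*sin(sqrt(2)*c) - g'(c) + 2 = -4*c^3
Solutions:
 g(c) = C1 + c^4 + 2*c - sqrt(2)*k*cos(sqrt(2)*c)/2


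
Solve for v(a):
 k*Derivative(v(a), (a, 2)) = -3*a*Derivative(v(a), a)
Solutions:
 v(a) = C1 + C2*sqrt(k)*erf(sqrt(6)*a*sqrt(1/k)/2)


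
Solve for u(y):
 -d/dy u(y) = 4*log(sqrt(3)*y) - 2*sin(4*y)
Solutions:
 u(y) = C1 - 4*y*log(y) - 2*y*log(3) + 4*y - cos(4*y)/2


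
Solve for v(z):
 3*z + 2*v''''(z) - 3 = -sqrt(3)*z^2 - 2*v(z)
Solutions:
 v(z) = -sqrt(3)*z^2/2 - 3*z/2 + (C1*sin(sqrt(2)*z/2) + C2*cos(sqrt(2)*z/2))*exp(-sqrt(2)*z/2) + (C3*sin(sqrt(2)*z/2) + C4*cos(sqrt(2)*z/2))*exp(sqrt(2)*z/2) + 3/2


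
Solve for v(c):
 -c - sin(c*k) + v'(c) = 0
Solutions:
 v(c) = C1 + c^2/2 - cos(c*k)/k


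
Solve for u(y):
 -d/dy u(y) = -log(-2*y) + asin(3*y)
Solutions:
 u(y) = C1 + y*log(-y) - y*asin(3*y) - y + y*log(2) - sqrt(1 - 9*y^2)/3


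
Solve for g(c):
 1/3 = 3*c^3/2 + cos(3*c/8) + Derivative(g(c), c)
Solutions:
 g(c) = C1 - 3*c^4/8 + c/3 - 8*sin(3*c/8)/3


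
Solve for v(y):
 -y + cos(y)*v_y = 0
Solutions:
 v(y) = C1 + Integral(y/cos(y), y)


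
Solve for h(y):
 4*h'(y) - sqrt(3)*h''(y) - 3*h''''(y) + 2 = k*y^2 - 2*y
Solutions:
 h(y) = C1 + C2*exp(y*(-(18 + sqrt(3)*sqrt(sqrt(3) + 108))^(1/3) + sqrt(3)/(18 + sqrt(3)*sqrt(sqrt(3) + 108))^(1/3))/6)*sin(y*(3/(18 + sqrt(3)*sqrt(sqrt(3) + 108))^(1/3) + sqrt(3)*(18 + sqrt(3)*sqrt(sqrt(3) + 108))^(1/3))/6) + C3*exp(y*(-(18 + sqrt(3)*sqrt(sqrt(3) + 108))^(1/3) + sqrt(3)/(18 + sqrt(3)*sqrt(sqrt(3) + 108))^(1/3))/6)*cos(y*(3/(18 + sqrt(3)*sqrt(sqrt(3) + 108))^(1/3) + sqrt(3)*(18 + sqrt(3)*sqrt(sqrt(3) + 108))^(1/3))/6) + C4*exp(-y*(-(18 + sqrt(3)*sqrt(sqrt(3) + 108))^(1/3) + sqrt(3)/(18 + sqrt(3)*sqrt(sqrt(3) + 108))^(1/3))/3) + k*y^3/12 + sqrt(3)*k*y^2/16 + 3*k*y/32 - y^2/4 - y/2 - sqrt(3)*y/8


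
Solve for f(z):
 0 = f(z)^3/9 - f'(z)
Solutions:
 f(z) = -3*sqrt(2)*sqrt(-1/(C1 + z))/2
 f(z) = 3*sqrt(2)*sqrt(-1/(C1 + z))/2


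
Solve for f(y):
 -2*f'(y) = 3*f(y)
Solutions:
 f(y) = C1*exp(-3*y/2)


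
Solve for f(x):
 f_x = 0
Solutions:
 f(x) = C1


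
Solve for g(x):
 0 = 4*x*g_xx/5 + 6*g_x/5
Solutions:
 g(x) = C1 + C2/sqrt(x)


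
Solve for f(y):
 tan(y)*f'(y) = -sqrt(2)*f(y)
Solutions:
 f(y) = C1/sin(y)^(sqrt(2))


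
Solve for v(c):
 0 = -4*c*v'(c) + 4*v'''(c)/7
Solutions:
 v(c) = C1 + Integral(C2*airyai(7^(1/3)*c) + C3*airybi(7^(1/3)*c), c)


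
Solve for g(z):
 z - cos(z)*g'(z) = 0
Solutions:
 g(z) = C1 + Integral(z/cos(z), z)


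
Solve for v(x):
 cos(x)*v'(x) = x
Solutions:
 v(x) = C1 + Integral(x/cos(x), x)


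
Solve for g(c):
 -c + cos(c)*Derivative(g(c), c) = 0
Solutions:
 g(c) = C1 + Integral(c/cos(c), c)


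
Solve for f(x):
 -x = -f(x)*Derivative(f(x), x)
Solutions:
 f(x) = -sqrt(C1 + x^2)
 f(x) = sqrt(C1 + x^2)


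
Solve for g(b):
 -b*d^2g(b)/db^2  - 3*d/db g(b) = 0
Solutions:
 g(b) = C1 + C2/b^2


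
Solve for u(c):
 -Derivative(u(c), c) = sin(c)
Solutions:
 u(c) = C1 + cos(c)


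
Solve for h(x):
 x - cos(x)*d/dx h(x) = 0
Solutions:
 h(x) = C1 + Integral(x/cos(x), x)


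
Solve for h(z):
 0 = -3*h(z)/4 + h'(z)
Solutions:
 h(z) = C1*exp(3*z/4)


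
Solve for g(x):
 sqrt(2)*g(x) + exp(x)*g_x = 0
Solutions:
 g(x) = C1*exp(sqrt(2)*exp(-x))


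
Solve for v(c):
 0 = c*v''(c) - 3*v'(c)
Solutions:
 v(c) = C1 + C2*c^4


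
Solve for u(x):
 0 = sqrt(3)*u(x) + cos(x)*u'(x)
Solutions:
 u(x) = C1*(sin(x) - 1)^(sqrt(3)/2)/(sin(x) + 1)^(sqrt(3)/2)


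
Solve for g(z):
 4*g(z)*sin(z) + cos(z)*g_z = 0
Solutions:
 g(z) = C1*cos(z)^4


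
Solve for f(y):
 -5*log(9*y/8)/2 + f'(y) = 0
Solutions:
 f(y) = C1 + 5*y*log(y)/2 - 15*y*log(2)/2 - 5*y/2 + 5*y*log(3)


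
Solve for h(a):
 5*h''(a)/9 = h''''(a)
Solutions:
 h(a) = C1 + C2*a + C3*exp(-sqrt(5)*a/3) + C4*exp(sqrt(5)*a/3)


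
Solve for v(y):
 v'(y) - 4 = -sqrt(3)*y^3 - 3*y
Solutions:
 v(y) = C1 - sqrt(3)*y^4/4 - 3*y^2/2 + 4*y


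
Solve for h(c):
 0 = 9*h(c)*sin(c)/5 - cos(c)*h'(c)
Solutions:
 h(c) = C1/cos(c)^(9/5)


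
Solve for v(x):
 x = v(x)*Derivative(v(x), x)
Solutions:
 v(x) = -sqrt(C1 + x^2)
 v(x) = sqrt(C1 + x^2)


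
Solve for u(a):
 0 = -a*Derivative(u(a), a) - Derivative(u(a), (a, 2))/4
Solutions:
 u(a) = C1 + C2*erf(sqrt(2)*a)


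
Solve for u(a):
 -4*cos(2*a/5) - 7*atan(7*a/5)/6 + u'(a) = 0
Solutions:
 u(a) = C1 + 7*a*atan(7*a/5)/6 - 5*log(49*a^2 + 25)/12 + 10*sin(2*a/5)


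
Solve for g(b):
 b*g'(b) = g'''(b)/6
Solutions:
 g(b) = C1 + Integral(C2*airyai(6^(1/3)*b) + C3*airybi(6^(1/3)*b), b)


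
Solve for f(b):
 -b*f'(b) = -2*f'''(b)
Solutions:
 f(b) = C1 + Integral(C2*airyai(2^(2/3)*b/2) + C3*airybi(2^(2/3)*b/2), b)


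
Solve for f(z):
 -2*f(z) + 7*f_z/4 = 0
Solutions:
 f(z) = C1*exp(8*z/7)


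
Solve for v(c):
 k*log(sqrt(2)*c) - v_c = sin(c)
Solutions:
 v(c) = C1 + c*k*(log(c) - 1) + c*k*log(2)/2 + cos(c)


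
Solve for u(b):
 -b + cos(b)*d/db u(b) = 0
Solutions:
 u(b) = C1 + Integral(b/cos(b), b)


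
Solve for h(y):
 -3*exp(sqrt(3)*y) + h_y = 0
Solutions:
 h(y) = C1 + sqrt(3)*exp(sqrt(3)*y)


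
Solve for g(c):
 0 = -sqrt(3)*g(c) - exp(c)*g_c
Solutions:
 g(c) = C1*exp(sqrt(3)*exp(-c))


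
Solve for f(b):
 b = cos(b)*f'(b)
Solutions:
 f(b) = C1 + Integral(b/cos(b), b)


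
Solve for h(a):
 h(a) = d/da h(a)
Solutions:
 h(a) = C1*exp(a)


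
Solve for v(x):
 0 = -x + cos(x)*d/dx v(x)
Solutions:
 v(x) = C1 + Integral(x/cos(x), x)


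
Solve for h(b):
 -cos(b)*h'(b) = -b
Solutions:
 h(b) = C1 + Integral(b/cos(b), b)


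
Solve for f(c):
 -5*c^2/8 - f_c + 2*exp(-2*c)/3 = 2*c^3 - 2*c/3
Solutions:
 f(c) = C1 - c^4/2 - 5*c^3/24 + c^2/3 - exp(-2*c)/3


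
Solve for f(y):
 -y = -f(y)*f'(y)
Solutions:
 f(y) = -sqrt(C1 + y^2)
 f(y) = sqrt(C1 + y^2)


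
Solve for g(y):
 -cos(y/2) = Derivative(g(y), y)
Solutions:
 g(y) = C1 - 2*sin(y/2)


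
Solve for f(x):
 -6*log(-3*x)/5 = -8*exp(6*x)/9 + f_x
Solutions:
 f(x) = C1 - 6*x*log(-x)/5 + 6*x*(1 - log(3))/5 + 4*exp(6*x)/27


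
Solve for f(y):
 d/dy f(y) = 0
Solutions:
 f(y) = C1


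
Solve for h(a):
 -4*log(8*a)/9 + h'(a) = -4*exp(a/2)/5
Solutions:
 h(a) = C1 + 4*a*log(a)/9 + 4*a*(-1 + 3*log(2))/9 - 8*exp(a/2)/5


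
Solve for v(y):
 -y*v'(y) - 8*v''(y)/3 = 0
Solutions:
 v(y) = C1 + C2*erf(sqrt(3)*y/4)


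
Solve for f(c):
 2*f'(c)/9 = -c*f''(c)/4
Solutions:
 f(c) = C1 + C2*c^(1/9)


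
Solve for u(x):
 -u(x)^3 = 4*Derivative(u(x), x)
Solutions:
 u(x) = -sqrt(2)*sqrt(-1/(C1 - x))
 u(x) = sqrt(2)*sqrt(-1/(C1 - x))


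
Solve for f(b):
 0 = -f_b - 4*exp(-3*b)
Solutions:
 f(b) = C1 + 4*exp(-3*b)/3


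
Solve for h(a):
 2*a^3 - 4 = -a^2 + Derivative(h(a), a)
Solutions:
 h(a) = C1 + a^4/2 + a^3/3 - 4*a


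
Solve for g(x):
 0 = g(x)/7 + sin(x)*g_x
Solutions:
 g(x) = C1*(cos(x) + 1)^(1/14)/(cos(x) - 1)^(1/14)


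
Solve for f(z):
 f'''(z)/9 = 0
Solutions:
 f(z) = C1 + C2*z + C3*z^2


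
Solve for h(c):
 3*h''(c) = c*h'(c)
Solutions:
 h(c) = C1 + C2*erfi(sqrt(6)*c/6)


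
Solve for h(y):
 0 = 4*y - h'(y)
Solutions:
 h(y) = C1 + 2*y^2


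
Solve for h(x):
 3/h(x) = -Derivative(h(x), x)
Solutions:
 h(x) = -sqrt(C1 - 6*x)
 h(x) = sqrt(C1 - 6*x)


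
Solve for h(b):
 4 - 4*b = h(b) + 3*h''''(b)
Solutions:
 h(b) = -4*b + (C1*sin(sqrt(2)*3^(3/4)*b/6) + C2*cos(sqrt(2)*3^(3/4)*b/6))*exp(-sqrt(2)*3^(3/4)*b/6) + (C3*sin(sqrt(2)*3^(3/4)*b/6) + C4*cos(sqrt(2)*3^(3/4)*b/6))*exp(sqrt(2)*3^(3/4)*b/6) + 4


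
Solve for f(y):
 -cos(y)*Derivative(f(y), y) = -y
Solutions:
 f(y) = C1 + Integral(y/cos(y), y)


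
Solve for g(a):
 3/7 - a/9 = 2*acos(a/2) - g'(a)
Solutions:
 g(a) = C1 + a^2/18 + 2*a*acos(a/2) - 3*a/7 - 2*sqrt(4 - a^2)


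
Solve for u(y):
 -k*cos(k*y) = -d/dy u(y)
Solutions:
 u(y) = C1 + sin(k*y)


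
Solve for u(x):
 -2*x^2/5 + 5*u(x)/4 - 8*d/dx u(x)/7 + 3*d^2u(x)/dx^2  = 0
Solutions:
 u(x) = 8*x^2/25 + 512*x/875 + (C1*sin(sqrt(671)*x/42) + C2*cos(sqrt(671)*x/42))*exp(4*x/21) - 30656/30625


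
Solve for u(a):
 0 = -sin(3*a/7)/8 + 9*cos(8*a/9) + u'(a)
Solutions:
 u(a) = C1 - 81*sin(8*a/9)/8 - 7*cos(3*a/7)/24


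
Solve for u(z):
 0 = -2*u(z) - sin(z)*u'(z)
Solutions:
 u(z) = C1*(cos(z) + 1)/(cos(z) - 1)


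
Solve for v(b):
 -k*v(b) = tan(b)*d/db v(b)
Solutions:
 v(b) = C1*exp(-k*log(sin(b)))


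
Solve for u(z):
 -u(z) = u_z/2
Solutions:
 u(z) = C1*exp(-2*z)


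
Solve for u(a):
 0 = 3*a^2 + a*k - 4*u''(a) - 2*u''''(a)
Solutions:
 u(a) = C1 + C2*a + C3*sin(sqrt(2)*a) + C4*cos(sqrt(2)*a) + a^4/16 + a^3*k/24 - 3*a^2/8


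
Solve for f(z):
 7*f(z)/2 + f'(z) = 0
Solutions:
 f(z) = C1*exp(-7*z/2)


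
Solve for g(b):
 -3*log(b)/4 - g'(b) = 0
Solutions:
 g(b) = C1 - 3*b*log(b)/4 + 3*b/4


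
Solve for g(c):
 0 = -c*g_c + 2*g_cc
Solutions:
 g(c) = C1 + C2*erfi(c/2)


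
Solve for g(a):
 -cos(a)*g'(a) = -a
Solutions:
 g(a) = C1 + Integral(a/cos(a), a)


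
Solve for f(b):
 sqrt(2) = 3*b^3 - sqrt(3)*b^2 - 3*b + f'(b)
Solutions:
 f(b) = C1 - 3*b^4/4 + sqrt(3)*b^3/3 + 3*b^2/2 + sqrt(2)*b


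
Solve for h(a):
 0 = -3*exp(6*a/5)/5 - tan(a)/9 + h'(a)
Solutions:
 h(a) = C1 + exp(6*a/5)/2 - log(cos(a))/9


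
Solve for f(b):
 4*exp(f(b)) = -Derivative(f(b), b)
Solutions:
 f(b) = log(1/(C1 + 4*b))


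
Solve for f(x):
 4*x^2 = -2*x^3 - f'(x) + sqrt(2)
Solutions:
 f(x) = C1 - x^4/2 - 4*x^3/3 + sqrt(2)*x


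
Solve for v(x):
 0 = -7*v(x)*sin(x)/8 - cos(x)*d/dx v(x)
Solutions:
 v(x) = C1*cos(x)^(7/8)


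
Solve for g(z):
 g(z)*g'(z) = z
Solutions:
 g(z) = -sqrt(C1 + z^2)
 g(z) = sqrt(C1 + z^2)


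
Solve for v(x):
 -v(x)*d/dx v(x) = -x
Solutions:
 v(x) = -sqrt(C1 + x^2)
 v(x) = sqrt(C1 + x^2)


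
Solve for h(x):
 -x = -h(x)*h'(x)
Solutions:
 h(x) = -sqrt(C1 + x^2)
 h(x) = sqrt(C1 + x^2)


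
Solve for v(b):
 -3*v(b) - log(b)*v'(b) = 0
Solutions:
 v(b) = C1*exp(-3*li(b))


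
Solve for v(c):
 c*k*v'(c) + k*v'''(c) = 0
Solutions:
 v(c) = C1 + Integral(C2*airyai(-c) + C3*airybi(-c), c)


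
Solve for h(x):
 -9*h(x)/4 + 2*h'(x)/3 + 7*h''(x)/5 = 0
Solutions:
 h(x) = C1*exp(x*(-10 + sqrt(2935))/42) + C2*exp(-x*(10 + sqrt(2935))/42)


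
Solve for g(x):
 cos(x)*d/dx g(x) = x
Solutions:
 g(x) = C1 + Integral(x/cos(x), x)


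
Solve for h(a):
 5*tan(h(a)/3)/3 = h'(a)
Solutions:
 h(a) = -3*asin(C1*exp(5*a/9)) + 3*pi
 h(a) = 3*asin(C1*exp(5*a/9))


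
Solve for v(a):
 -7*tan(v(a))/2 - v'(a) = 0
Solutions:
 v(a) = pi - asin(C1*exp(-7*a/2))
 v(a) = asin(C1*exp(-7*a/2))


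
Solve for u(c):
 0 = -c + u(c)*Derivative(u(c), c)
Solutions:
 u(c) = -sqrt(C1 + c^2)
 u(c) = sqrt(C1 + c^2)


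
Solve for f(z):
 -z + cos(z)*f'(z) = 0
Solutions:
 f(z) = C1 + Integral(z/cos(z), z)


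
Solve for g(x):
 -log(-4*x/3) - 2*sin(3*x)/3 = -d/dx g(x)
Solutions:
 g(x) = C1 + x*log(-x) - x*log(3) - x + 2*x*log(2) - 2*cos(3*x)/9


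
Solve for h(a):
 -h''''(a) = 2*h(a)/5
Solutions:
 h(a) = (C1*sin(10^(3/4)*a/10) + C2*cos(10^(3/4)*a/10))*exp(-10^(3/4)*a/10) + (C3*sin(10^(3/4)*a/10) + C4*cos(10^(3/4)*a/10))*exp(10^(3/4)*a/10)


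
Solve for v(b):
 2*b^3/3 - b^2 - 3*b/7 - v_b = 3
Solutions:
 v(b) = C1 + b^4/6 - b^3/3 - 3*b^2/14 - 3*b


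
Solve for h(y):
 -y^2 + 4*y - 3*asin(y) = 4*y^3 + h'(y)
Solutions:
 h(y) = C1 - y^4 - y^3/3 + 2*y^2 - 3*y*asin(y) - 3*sqrt(1 - y^2)


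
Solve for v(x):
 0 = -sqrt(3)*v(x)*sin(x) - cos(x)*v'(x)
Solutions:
 v(x) = C1*cos(x)^(sqrt(3))


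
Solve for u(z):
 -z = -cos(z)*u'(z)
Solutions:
 u(z) = C1 + Integral(z/cos(z), z)


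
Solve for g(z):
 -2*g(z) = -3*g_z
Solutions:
 g(z) = C1*exp(2*z/3)


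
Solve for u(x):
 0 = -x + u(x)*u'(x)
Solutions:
 u(x) = -sqrt(C1 + x^2)
 u(x) = sqrt(C1 + x^2)


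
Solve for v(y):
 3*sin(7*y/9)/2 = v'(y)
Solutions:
 v(y) = C1 - 27*cos(7*y/9)/14


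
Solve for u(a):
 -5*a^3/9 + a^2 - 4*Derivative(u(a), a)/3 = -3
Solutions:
 u(a) = C1 - 5*a^4/48 + a^3/4 + 9*a/4


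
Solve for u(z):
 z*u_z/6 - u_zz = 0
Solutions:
 u(z) = C1 + C2*erfi(sqrt(3)*z/6)


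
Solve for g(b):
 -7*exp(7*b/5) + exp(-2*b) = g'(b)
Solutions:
 g(b) = C1 - 5*exp(7*b/5) - exp(-2*b)/2


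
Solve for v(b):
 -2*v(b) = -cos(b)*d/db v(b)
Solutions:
 v(b) = C1*(sin(b) + 1)/(sin(b) - 1)


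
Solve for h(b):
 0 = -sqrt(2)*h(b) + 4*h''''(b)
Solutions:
 h(b) = C1*exp(-2^(5/8)*b/2) + C2*exp(2^(5/8)*b/2) + C3*sin(2^(5/8)*b/2) + C4*cos(2^(5/8)*b/2)


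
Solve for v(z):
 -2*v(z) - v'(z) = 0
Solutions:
 v(z) = C1*exp(-2*z)


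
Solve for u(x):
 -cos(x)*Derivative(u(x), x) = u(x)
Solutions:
 u(x) = C1*sqrt(sin(x) - 1)/sqrt(sin(x) + 1)


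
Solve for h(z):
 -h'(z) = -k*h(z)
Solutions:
 h(z) = C1*exp(k*z)


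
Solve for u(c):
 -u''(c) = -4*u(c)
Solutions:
 u(c) = C1*exp(-2*c) + C2*exp(2*c)


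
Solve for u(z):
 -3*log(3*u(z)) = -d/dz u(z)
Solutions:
 -Integral(1/(log(_y) + log(3)), (_y, u(z)))/3 = C1 - z


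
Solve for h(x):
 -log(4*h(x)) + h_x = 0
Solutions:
 -Integral(1/(log(_y) + 2*log(2)), (_y, h(x))) = C1 - x


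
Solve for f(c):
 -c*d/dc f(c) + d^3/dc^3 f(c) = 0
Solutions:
 f(c) = C1 + Integral(C2*airyai(c) + C3*airybi(c), c)


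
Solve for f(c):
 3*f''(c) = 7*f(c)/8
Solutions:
 f(c) = C1*exp(-sqrt(42)*c/12) + C2*exp(sqrt(42)*c/12)


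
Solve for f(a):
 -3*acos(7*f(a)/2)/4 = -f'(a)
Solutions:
 Integral(1/acos(7*_y/2), (_y, f(a))) = C1 + 3*a/4


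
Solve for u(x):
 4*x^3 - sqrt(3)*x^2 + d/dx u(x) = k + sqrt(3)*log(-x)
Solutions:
 u(x) = C1 - x^4 + sqrt(3)*x^3/3 + x*(k - sqrt(3)) + sqrt(3)*x*log(-x)


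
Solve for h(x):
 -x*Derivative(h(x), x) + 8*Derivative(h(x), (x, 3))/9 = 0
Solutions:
 h(x) = C1 + Integral(C2*airyai(3^(2/3)*x/2) + C3*airybi(3^(2/3)*x/2), x)


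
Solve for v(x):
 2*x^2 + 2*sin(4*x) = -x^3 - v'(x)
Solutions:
 v(x) = C1 - x^4/4 - 2*x^3/3 + cos(4*x)/2


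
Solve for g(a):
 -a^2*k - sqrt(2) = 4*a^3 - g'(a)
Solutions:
 g(a) = C1 + a^4 + a^3*k/3 + sqrt(2)*a


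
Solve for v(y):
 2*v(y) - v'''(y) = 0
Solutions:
 v(y) = C3*exp(2^(1/3)*y) + (C1*sin(2^(1/3)*sqrt(3)*y/2) + C2*cos(2^(1/3)*sqrt(3)*y/2))*exp(-2^(1/3)*y/2)


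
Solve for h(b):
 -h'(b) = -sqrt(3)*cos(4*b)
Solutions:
 h(b) = C1 + sqrt(3)*sin(4*b)/4


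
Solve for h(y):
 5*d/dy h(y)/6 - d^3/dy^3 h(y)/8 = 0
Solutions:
 h(y) = C1 + C2*exp(-2*sqrt(15)*y/3) + C3*exp(2*sqrt(15)*y/3)


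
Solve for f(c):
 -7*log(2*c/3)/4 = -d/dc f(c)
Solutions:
 f(c) = C1 + 7*c*log(c)/4 - 7*c*log(3)/4 - 7*c/4 + 7*c*log(2)/4


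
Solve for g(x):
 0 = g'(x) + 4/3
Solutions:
 g(x) = C1 - 4*x/3


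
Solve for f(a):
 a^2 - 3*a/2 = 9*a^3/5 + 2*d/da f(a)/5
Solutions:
 f(a) = C1 - 9*a^4/8 + 5*a^3/6 - 15*a^2/8


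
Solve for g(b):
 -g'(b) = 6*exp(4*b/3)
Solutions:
 g(b) = C1 - 9*exp(4*b/3)/2


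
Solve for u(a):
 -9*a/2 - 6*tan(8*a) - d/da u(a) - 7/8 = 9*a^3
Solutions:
 u(a) = C1 - 9*a^4/4 - 9*a^2/4 - 7*a/8 + 3*log(cos(8*a))/4


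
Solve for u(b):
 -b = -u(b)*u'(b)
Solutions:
 u(b) = -sqrt(C1 + b^2)
 u(b) = sqrt(C1 + b^2)


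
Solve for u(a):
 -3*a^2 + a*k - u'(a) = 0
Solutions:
 u(a) = C1 - a^3 + a^2*k/2


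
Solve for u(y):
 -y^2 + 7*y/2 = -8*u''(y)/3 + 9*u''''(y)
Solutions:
 u(y) = C1 + C2*y + C3*exp(-2*sqrt(6)*y/9) + C4*exp(2*sqrt(6)*y/9) + y^4/32 - 7*y^3/32 + 81*y^2/64


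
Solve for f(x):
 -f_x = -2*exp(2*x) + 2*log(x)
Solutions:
 f(x) = C1 - 2*x*log(x) + 2*x + exp(2*x)


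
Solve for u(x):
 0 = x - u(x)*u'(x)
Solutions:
 u(x) = -sqrt(C1 + x^2)
 u(x) = sqrt(C1 + x^2)


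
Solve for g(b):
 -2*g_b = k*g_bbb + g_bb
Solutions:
 g(b) = C1 + C2*exp(b*(sqrt(1 - 8*k) - 1)/(2*k)) + C3*exp(-b*(sqrt(1 - 8*k) + 1)/(2*k))


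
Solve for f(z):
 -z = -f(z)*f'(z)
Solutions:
 f(z) = -sqrt(C1 + z^2)
 f(z) = sqrt(C1 + z^2)


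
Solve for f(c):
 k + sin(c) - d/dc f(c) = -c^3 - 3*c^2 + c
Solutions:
 f(c) = C1 + c^4/4 + c^3 - c^2/2 + c*k - cos(c)


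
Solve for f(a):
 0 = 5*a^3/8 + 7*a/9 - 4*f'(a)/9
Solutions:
 f(a) = C1 + 45*a^4/128 + 7*a^2/8


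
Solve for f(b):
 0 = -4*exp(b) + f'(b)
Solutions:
 f(b) = C1 + 4*exp(b)


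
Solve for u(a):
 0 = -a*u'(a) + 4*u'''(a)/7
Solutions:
 u(a) = C1 + Integral(C2*airyai(14^(1/3)*a/2) + C3*airybi(14^(1/3)*a/2), a)


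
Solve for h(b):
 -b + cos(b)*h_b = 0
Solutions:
 h(b) = C1 + Integral(b/cos(b), b)


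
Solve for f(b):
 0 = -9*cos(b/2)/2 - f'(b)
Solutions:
 f(b) = C1 - 9*sin(b/2)


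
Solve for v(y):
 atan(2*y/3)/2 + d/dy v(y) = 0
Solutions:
 v(y) = C1 - y*atan(2*y/3)/2 + 3*log(4*y^2 + 9)/8


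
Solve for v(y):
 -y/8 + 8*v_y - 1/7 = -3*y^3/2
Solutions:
 v(y) = C1 - 3*y^4/64 + y^2/128 + y/56


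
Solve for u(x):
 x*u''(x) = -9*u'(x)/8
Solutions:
 u(x) = C1 + C2/x^(1/8)


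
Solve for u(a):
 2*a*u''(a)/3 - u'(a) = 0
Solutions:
 u(a) = C1 + C2*a^(5/2)


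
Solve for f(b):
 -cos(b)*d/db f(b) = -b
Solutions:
 f(b) = C1 + Integral(b/cos(b), b)


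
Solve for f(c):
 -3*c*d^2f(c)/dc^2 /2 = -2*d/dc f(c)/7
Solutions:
 f(c) = C1 + C2*c^(25/21)


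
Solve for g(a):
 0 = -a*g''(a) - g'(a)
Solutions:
 g(a) = C1 + C2*log(a)


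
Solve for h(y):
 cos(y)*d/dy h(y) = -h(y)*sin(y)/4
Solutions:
 h(y) = C1*cos(y)^(1/4)


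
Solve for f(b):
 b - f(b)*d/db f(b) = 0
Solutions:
 f(b) = -sqrt(C1 + b^2)
 f(b) = sqrt(C1 + b^2)


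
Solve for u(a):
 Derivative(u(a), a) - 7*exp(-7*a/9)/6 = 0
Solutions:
 u(a) = C1 - 3*exp(-7*a/9)/2


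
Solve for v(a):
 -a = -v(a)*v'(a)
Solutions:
 v(a) = -sqrt(C1 + a^2)
 v(a) = sqrt(C1 + a^2)


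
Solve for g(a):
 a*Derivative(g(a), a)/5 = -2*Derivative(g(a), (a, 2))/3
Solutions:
 g(a) = C1 + C2*erf(sqrt(15)*a/10)


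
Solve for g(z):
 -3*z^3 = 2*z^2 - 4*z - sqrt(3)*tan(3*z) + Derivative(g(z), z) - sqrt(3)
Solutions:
 g(z) = C1 - 3*z^4/4 - 2*z^3/3 + 2*z^2 + sqrt(3)*z - sqrt(3)*log(cos(3*z))/3


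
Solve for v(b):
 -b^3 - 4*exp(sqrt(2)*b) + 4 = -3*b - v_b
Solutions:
 v(b) = C1 + b^4/4 - 3*b^2/2 - 4*b + 2*sqrt(2)*exp(sqrt(2)*b)


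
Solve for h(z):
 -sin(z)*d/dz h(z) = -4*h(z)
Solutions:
 h(z) = C1*(cos(z)^2 - 2*cos(z) + 1)/(cos(z)^2 + 2*cos(z) + 1)


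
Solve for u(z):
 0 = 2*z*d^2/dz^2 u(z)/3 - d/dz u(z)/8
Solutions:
 u(z) = C1 + C2*z^(19/16)


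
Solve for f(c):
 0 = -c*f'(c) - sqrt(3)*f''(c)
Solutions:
 f(c) = C1 + C2*erf(sqrt(2)*3^(3/4)*c/6)


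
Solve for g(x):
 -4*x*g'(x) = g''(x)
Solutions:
 g(x) = C1 + C2*erf(sqrt(2)*x)


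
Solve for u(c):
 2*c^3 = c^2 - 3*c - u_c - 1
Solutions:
 u(c) = C1 - c^4/2 + c^3/3 - 3*c^2/2 - c


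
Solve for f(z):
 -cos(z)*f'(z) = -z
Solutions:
 f(z) = C1 + Integral(z/cos(z), z)


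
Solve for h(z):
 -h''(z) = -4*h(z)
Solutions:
 h(z) = C1*exp(-2*z) + C2*exp(2*z)


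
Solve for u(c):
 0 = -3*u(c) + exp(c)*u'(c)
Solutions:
 u(c) = C1*exp(-3*exp(-c))


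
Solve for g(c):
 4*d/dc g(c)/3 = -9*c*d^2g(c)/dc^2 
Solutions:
 g(c) = C1 + C2*c^(23/27)


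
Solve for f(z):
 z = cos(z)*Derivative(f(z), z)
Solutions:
 f(z) = C1 + Integral(z/cos(z), z)


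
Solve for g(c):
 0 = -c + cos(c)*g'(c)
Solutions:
 g(c) = C1 + Integral(c/cos(c), c)


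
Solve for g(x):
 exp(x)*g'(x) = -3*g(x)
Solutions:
 g(x) = C1*exp(3*exp(-x))


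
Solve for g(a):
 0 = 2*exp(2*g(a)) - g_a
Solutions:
 g(a) = log(-sqrt(-1/(C1 + 2*a))) - log(2)/2
 g(a) = log(-1/(C1 + 2*a))/2 - log(2)/2


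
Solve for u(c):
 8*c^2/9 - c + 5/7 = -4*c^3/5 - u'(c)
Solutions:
 u(c) = C1 - c^4/5 - 8*c^3/27 + c^2/2 - 5*c/7


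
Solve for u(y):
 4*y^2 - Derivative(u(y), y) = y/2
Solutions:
 u(y) = C1 + 4*y^3/3 - y^2/4


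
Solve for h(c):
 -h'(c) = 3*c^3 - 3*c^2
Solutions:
 h(c) = C1 - 3*c^4/4 + c^3


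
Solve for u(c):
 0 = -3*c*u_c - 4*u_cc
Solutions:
 u(c) = C1 + C2*erf(sqrt(6)*c/4)


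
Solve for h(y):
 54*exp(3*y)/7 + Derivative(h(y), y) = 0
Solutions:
 h(y) = C1 - 18*exp(3*y)/7


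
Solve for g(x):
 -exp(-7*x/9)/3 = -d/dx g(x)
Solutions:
 g(x) = C1 - 3*exp(-7*x/9)/7


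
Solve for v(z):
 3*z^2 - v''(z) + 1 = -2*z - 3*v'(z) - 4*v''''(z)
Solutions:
 v(z) = C1 + C4*exp(-z) - z^3/3 - 2*z^2/3 - 7*z/9 + (C2*sin(sqrt(2)*z/2) + C3*cos(sqrt(2)*z/2))*exp(z/2)


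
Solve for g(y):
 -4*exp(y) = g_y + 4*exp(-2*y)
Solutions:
 g(y) = C1 - 4*exp(y) + 2*exp(-2*y)


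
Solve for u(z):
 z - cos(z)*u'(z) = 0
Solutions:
 u(z) = C1 + Integral(z/cos(z), z)


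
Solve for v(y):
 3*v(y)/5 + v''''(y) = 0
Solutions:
 v(y) = (C1*sin(sqrt(2)*3^(1/4)*5^(3/4)*y/10) + C2*cos(sqrt(2)*3^(1/4)*5^(3/4)*y/10))*exp(-sqrt(2)*3^(1/4)*5^(3/4)*y/10) + (C3*sin(sqrt(2)*3^(1/4)*5^(3/4)*y/10) + C4*cos(sqrt(2)*3^(1/4)*5^(3/4)*y/10))*exp(sqrt(2)*3^(1/4)*5^(3/4)*y/10)


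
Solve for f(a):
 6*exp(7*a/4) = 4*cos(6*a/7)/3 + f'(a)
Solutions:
 f(a) = C1 + 24*exp(7*a/4)/7 - 14*sin(6*a/7)/9


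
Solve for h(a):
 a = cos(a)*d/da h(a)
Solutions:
 h(a) = C1 + Integral(a/cos(a), a)


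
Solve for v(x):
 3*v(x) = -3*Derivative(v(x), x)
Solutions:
 v(x) = C1*exp(-x)


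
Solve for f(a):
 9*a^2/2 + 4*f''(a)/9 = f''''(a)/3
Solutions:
 f(a) = C1 + C2*a + C3*exp(-2*sqrt(3)*a/3) + C4*exp(2*sqrt(3)*a/3) - 27*a^4/32 - 243*a^2/32


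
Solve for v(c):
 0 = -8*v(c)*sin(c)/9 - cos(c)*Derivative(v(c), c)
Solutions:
 v(c) = C1*cos(c)^(8/9)


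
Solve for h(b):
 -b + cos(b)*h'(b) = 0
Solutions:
 h(b) = C1 + Integral(b/cos(b), b)


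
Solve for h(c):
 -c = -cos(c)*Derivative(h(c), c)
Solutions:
 h(c) = C1 + Integral(c/cos(c), c)


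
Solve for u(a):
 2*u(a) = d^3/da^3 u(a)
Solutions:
 u(a) = C3*exp(2^(1/3)*a) + (C1*sin(2^(1/3)*sqrt(3)*a/2) + C2*cos(2^(1/3)*sqrt(3)*a/2))*exp(-2^(1/3)*a/2)


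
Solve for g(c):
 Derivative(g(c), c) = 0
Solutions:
 g(c) = C1


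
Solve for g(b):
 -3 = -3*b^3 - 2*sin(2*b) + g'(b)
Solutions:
 g(b) = C1 + 3*b^4/4 - 3*b - cos(2*b)


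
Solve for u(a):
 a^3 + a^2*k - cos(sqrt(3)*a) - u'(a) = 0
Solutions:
 u(a) = C1 + a^4/4 + a^3*k/3 - sqrt(3)*sin(sqrt(3)*a)/3


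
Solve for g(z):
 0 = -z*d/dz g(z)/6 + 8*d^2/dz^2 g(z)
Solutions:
 g(z) = C1 + C2*erfi(sqrt(6)*z/24)


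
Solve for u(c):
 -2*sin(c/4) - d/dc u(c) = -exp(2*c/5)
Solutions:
 u(c) = C1 + 5*exp(2*c/5)/2 + 8*cos(c/4)


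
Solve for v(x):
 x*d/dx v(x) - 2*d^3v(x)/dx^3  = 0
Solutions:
 v(x) = C1 + Integral(C2*airyai(2^(2/3)*x/2) + C3*airybi(2^(2/3)*x/2), x)


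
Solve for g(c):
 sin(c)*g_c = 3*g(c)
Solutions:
 g(c) = C1*(cos(c) - 1)^(3/2)/(cos(c) + 1)^(3/2)


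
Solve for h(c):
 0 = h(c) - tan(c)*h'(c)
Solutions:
 h(c) = C1*sin(c)


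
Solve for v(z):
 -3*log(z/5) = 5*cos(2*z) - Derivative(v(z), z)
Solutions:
 v(z) = C1 + 3*z*log(z) - 3*z*log(5) - 3*z + 5*sin(2*z)/2


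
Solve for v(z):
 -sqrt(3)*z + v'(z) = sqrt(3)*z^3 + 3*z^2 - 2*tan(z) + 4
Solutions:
 v(z) = C1 + sqrt(3)*z^4/4 + z^3 + sqrt(3)*z^2/2 + 4*z + 2*log(cos(z))


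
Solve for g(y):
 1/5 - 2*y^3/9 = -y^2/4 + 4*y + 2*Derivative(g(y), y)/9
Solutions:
 g(y) = C1 - y^4/4 + 3*y^3/8 - 9*y^2 + 9*y/10


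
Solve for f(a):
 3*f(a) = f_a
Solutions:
 f(a) = C1*exp(3*a)


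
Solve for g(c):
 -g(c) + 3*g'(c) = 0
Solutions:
 g(c) = C1*exp(c/3)


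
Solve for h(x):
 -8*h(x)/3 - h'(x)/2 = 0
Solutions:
 h(x) = C1*exp(-16*x/3)


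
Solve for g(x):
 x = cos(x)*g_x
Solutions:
 g(x) = C1 + Integral(x/cos(x), x)


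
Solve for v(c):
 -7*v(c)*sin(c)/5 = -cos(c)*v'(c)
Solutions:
 v(c) = C1/cos(c)^(7/5)


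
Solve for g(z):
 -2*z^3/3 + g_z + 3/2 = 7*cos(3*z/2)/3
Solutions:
 g(z) = C1 + z^4/6 - 3*z/2 + 14*sin(3*z/2)/9


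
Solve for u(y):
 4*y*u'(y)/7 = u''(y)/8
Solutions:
 u(y) = C1 + C2*erfi(4*sqrt(7)*y/7)


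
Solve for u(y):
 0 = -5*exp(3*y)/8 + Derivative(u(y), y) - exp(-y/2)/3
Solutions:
 u(y) = C1 + 5*exp(3*y)/24 - 2*exp(-y/2)/3


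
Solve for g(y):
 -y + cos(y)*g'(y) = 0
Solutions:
 g(y) = C1 + Integral(y/cos(y), y)


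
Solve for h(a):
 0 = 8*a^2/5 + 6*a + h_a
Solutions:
 h(a) = C1 - 8*a^3/15 - 3*a^2


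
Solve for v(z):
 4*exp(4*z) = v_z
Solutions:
 v(z) = C1 + exp(4*z)


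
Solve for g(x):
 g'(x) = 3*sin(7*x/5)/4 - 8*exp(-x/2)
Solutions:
 g(x) = C1 - 15*cos(7*x/5)/28 + 16*exp(-x/2)


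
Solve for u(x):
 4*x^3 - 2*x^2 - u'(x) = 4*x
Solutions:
 u(x) = C1 + x^4 - 2*x^3/3 - 2*x^2


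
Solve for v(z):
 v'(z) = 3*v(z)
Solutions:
 v(z) = C1*exp(3*z)


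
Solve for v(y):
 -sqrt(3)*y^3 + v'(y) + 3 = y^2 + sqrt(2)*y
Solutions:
 v(y) = C1 + sqrt(3)*y^4/4 + y^3/3 + sqrt(2)*y^2/2 - 3*y


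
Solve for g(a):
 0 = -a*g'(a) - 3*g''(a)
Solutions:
 g(a) = C1 + C2*erf(sqrt(6)*a/6)


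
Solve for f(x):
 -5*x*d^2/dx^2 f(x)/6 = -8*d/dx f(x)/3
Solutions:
 f(x) = C1 + C2*x^(21/5)


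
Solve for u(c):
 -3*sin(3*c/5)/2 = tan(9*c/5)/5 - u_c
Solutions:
 u(c) = C1 - log(cos(9*c/5))/9 - 5*cos(3*c/5)/2


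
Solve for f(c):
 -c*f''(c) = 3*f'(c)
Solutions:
 f(c) = C1 + C2/c^2


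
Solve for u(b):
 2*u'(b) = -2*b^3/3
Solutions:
 u(b) = C1 - b^4/12


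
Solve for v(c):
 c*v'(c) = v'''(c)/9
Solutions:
 v(c) = C1 + Integral(C2*airyai(3^(2/3)*c) + C3*airybi(3^(2/3)*c), c)


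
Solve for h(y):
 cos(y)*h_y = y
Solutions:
 h(y) = C1 + Integral(y/cos(y), y)


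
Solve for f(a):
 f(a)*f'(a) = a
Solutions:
 f(a) = -sqrt(C1 + a^2)
 f(a) = sqrt(C1 + a^2)


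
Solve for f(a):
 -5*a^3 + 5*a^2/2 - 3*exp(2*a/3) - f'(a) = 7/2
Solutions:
 f(a) = C1 - 5*a^4/4 + 5*a^3/6 - 7*a/2 - 9*exp(2*a/3)/2


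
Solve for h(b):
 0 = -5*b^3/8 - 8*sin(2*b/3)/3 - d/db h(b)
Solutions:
 h(b) = C1 - 5*b^4/32 + 4*cos(2*b/3)


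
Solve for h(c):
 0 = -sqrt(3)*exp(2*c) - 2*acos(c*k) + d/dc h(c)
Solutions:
 h(c) = C1 + 2*Piecewise((c*acos(c*k) - sqrt(-c^2*k^2 + 1)/k, Ne(k, 0)), (pi*c/2, True)) + sqrt(3)*exp(2*c)/2


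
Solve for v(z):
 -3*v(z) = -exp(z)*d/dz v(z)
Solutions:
 v(z) = C1*exp(-3*exp(-z))


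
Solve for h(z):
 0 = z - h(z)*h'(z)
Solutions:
 h(z) = -sqrt(C1 + z^2)
 h(z) = sqrt(C1 + z^2)


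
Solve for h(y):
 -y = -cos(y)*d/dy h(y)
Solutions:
 h(y) = C1 + Integral(y/cos(y), y)


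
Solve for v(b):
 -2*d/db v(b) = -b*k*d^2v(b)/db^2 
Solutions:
 v(b) = C1 + b^(((re(k) + 2)*re(k) + im(k)^2)/(re(k)^2 + im(k)^2))*(C2*sin(2*log(b)*Abs(im(k))/(re(k)^2 + im(k)^2)) + C3*cos(2*log(b)*im(k)/(re(k)^2 + im(k)^2)))


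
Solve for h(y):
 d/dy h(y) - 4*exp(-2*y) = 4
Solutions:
 h(y) = C1 + 4*y - 2*exp(-2*y)


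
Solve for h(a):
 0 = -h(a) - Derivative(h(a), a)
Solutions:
 h(a) = C1*exp(-a)


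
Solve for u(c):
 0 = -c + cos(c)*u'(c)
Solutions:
 u(c) = C1 + Integral(c/cos(c), c)


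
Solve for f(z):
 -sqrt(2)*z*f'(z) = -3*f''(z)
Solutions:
 f(z) = C1 + C2*erfi(2^(3/4)*sqrt(3)*z/6)


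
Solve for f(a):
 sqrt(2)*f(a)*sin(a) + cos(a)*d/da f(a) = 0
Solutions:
 f(a) = C1*cos(a)^(sqrt(2))


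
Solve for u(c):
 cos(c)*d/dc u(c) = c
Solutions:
 u(c) = C1 + Integral(c/cos(c), c)


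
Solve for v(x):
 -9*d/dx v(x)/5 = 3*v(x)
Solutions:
 v(x) = C1*exp(-5*x/3)


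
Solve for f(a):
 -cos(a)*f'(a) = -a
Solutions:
 f(a) = C1 + Integral(a/cos(a), a)


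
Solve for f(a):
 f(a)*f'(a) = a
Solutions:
 f(a) = -sqrt(C1 + a^2)
 f(a) = sqrt(C1 + a^2)


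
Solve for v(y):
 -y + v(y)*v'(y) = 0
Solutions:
 v(y) = -sqrt(C1 + y^2)
 v(y) = sqrt(C1 + y^2)


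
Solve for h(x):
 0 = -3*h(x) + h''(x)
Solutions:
 h(x) = C1*exp(-sqrt(3)*x) + C2*exp(sqrt(3)*x)


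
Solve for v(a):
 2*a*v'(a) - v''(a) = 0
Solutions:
 v(a) = C1 + C2*erfi(a)


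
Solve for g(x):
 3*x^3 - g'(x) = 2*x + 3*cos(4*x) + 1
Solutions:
 g(x) = C1 + 3*x^4/4 - x^2 - x - 3*sin(4*x)/4


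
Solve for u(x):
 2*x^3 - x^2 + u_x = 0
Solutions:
 u(x) = C1 - x^4/2 + x^3/3


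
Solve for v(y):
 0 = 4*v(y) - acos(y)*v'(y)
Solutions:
 v(y) = C1*exp(4*Integral(1/acos(y), y))


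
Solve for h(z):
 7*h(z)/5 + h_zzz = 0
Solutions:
 h(z) = C3*exp(-5^(2/3)*7^(1/3)*z/5) + (C1*sin(sqrt(3)*5^(2/3)*7^(1/3)*z/10) + C2*cos(sqrt(3)*5^(2/3)*7^(1/3)*z/10))*exp(5^(2/3)*7^(1/3)*z/10)


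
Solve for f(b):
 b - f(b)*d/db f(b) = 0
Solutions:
 f(b) = -sqrt(C1 + b^2)
 f(b) = sqrt(C1 + b^2)


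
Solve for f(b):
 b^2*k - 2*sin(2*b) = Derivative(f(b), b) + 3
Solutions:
 f(b) = C1 + b^3*k/3 - 3*b + cos(2*b)


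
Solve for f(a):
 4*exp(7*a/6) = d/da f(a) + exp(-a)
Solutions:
 f(a) = C1 + 24*exp(7*a/6)/7 + exp(-a)


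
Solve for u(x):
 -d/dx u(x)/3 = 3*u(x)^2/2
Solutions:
 u(x) = 2/(C1 + 9*x)


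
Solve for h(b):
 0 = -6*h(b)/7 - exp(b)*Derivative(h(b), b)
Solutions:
 h(b) = C1*exp(6*exp(-b)/7)


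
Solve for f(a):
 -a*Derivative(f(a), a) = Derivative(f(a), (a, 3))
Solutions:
 f(a) = C1 + Integral(C2*airyai(-a) + C3*airybi(-a), a)


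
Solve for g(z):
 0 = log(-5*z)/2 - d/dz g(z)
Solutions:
 g(z) = C1 + z*log(-z)/2 + z*(-1 + log(5))/2


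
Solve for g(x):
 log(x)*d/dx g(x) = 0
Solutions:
 g(x) = C1


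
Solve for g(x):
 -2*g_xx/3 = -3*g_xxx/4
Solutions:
 g(x) = C1 + C2*x + C3*exp(8*x/9)


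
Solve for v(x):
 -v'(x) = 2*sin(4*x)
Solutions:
 v(x) = C1 + cos(4*x)/2


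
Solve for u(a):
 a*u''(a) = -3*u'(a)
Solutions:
 u(a) = C1 + C2/a^2


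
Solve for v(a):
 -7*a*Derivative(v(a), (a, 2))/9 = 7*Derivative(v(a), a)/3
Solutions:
 v(a) = C1 + C2/a^2


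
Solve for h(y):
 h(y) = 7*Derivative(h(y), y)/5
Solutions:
 h(y) = C1*exp(5*y/7)


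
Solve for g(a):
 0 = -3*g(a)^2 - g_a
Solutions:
 g(a) = 1/(C1 + 3*a)


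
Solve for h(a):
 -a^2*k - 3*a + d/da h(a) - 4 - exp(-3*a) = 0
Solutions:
 h(a) = C1 + a^3*k/3 + 3*a^2/2 + 4*a - exp(-3*a)/3


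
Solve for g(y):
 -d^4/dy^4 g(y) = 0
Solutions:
 g(y) = C1 + C2*y + C3*y^2 + C4*y^3


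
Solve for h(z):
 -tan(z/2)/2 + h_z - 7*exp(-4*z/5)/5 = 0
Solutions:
 h(z) = C1 + log(tan(z/2)^2 + 1)/2 - 7*exp(-4*z/5)/4


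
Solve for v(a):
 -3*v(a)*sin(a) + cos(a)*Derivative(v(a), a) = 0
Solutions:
 v(a) = C1/cos(a)^3


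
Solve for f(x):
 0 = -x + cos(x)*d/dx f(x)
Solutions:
 f(x) = C1 + Integral(x/cos(x), x)


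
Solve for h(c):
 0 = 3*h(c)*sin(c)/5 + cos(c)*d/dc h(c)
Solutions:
 h(c) = C1*cos(c)^(3/5)


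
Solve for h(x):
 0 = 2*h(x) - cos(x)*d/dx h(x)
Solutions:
 h(x) = C1*(sin(x) + 1)/(sin(x) - 1)


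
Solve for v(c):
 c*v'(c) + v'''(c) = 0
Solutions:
 v(c) = C1 + Integral(C2*airyai(-c) + C3*airybi(-c), c)


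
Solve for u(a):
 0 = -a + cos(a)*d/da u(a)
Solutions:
 u(a) = C1 + Integral(a/cos(a), a)


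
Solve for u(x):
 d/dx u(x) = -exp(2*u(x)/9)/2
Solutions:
 u(x) = 9*log(-sqrt(-1/(C1 - x))) + 9*log(3)
 u(x) = 9*log(-1/(C1 - x))/2 + 9*log(3)


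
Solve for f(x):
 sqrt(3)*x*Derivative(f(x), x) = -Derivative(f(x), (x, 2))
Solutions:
 f(x) = C1 + C2*erf(sqrt(2)*3^(1/4)*x/2)


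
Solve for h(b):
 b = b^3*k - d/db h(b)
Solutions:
 h(b) = C1 + b^4*k/4 - b^2/2


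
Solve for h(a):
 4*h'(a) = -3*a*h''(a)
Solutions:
 h(a) = C1 + C2/a^(1/3)


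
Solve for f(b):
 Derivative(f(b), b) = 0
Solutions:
 f(b) = C1


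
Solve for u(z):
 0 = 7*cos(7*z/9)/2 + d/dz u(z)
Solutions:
 u(z) = C1 - 9*sin(7*z/9)/2


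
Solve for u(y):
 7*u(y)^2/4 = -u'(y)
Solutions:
 u(y) = 4/(C1 + 7*y)


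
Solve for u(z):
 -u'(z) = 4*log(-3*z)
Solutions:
 u(z) = C1 - 4*z*log(-z) + 4*z*(1 - log(3))


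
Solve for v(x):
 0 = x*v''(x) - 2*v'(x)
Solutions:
 v(x) = C1 + C2*x^3


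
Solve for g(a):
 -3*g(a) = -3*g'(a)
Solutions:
 g(a) = C1*exp(a)


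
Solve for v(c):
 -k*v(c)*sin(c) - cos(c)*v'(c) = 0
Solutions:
 v(c) = C1*exp(k*log(cos(c)))


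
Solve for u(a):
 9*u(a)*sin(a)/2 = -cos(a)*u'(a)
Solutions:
 u(a) = C1*cos(a)^(9/2)


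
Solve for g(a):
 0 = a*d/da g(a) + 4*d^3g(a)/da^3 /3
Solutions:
 g(a) = C1 + Integral(C2*airyai(-6^(1/3)*a/2) + C3*airybi(-6^(1/3)*a/2), a)


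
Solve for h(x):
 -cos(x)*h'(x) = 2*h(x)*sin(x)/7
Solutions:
 h(x) = C1*cos(x)^(2/7)


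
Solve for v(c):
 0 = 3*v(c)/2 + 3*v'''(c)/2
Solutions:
 v(c) = C3*exp(-c) + (C1*sin(sqrt(3)*c/2) + C2*cos(sqrt(3)*c/2))*exp(c/2)


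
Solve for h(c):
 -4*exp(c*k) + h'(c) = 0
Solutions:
 h(c) = C1 + 4*exp(c*k)/k


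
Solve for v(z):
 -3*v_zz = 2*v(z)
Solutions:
 v(z) = C1*sin(sqrt(6)*z/3) + C2*cos(sqrt(6)*z/3)


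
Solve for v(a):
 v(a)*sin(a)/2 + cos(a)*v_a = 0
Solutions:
 v(a) = C1*sqrt(cos(a))


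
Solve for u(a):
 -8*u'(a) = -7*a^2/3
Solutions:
 u(a) = C1 + 7*a^3/72


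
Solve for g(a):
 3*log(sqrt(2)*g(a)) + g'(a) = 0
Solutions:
 2*Integral(1/(2*log(_y) + log(2)), (_y, g(a)))/3 = C1 - a


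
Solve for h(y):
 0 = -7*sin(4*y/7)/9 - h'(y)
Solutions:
 h(y) = C1 + 49*cos(4*y/7)/36


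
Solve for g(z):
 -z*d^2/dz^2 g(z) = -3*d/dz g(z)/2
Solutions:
 g(z) = C1 + C2*z^(5/2)


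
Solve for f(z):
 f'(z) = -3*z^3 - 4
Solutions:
 f(z) = C1 - 3*z^4/4 - 4*z


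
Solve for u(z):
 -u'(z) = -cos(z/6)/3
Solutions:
 u(z) = C1 + 2*sin(z/6)


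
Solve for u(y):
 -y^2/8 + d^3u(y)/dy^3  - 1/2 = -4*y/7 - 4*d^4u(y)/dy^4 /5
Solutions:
 u(y) = C1 + C2*y + C3*y^2 + C4*exp(-5*y/4) + y^5/480 - 9*y^4/280 + 391*y^3/2100


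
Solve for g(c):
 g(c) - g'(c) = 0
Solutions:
 g(c) = C1*exp(c)


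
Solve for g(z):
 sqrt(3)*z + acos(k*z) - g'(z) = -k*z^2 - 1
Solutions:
 g(z) = C1 + k*z^3/3 + sqrt(3)*z^2/2 + z + Piecewise((z*acos(k*z) - sqrt(-k^2*z^2 + 1)/k, Ne(k, 0)), (pi*z/2, True))


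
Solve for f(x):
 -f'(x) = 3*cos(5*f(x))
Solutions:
 f(x) = -asin((C1 + exp(30*x))/(C1 - exp(30*x)))/5 + pi/5
 f(x) = asin((C1 + exp(30*x))/(C1 - exp(30*x)))/5


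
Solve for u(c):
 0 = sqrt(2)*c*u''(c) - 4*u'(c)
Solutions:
 u(c) = C1 + C2*c^(1 + 2*sqrt(2))


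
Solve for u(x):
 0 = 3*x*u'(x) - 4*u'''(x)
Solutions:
 u(x) = C1 + Integral(C2*airyai(6^(1/3)*x/2) + C3*airybi(6^(1/3)*x/2), x)


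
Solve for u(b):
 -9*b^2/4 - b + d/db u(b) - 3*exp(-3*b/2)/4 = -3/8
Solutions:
 u(b) = C1 + 3*b^3/4 + b^2/2 - 3*b/8 - exp(-3*b/2)/2


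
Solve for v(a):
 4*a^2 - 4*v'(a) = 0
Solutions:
 v(a) = C1 + a^3/3


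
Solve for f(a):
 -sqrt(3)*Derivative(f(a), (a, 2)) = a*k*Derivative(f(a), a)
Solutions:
 f(a) = Piecewise((-sqrt(2)*3^(1/4)*sqrt(pi)*C1*erf(sqrt(2)*3^(3/4)*a*sqrt(k)/6)/(2*sqrt(k)) - C2, (k > 0) | (k < 0)), (-C1*a - C2, True))


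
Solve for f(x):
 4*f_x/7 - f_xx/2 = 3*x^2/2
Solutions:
 f(x) = C1 + C2*exp(8*x/7) + 7*x^3/8 + 147*x^2/64 + 1029*x/256


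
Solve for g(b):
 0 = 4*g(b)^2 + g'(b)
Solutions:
 g(b) = 1/(C1 + 4*b)


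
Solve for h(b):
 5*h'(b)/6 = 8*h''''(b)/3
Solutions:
 h(b) = C1 + C4*exp(2^(2/3)*5^(1/3)*b/4) + (C2*sin(2^(2/3)*sqrt(3)*5^(1/3)*b/8) + C3*cos(2^(2/3)*sqrt(3)*5^(1/3)*b/8))*exp(-2^(2/3)*5^(1/3)*b/8)


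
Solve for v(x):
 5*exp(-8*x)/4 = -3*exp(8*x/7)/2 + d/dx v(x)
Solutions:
 v(x) = C1 + 21*exp(8*x/7)/16 - 5*exp(-8*x)/32


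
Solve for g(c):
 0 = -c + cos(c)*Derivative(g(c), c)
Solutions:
 g(c) = C1 + Integral(c/cos(c), c)


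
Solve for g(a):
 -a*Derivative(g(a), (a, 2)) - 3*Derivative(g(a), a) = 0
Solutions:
 g(a) = C1 + C2/a^2


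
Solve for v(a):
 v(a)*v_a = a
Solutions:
 v(a) = -sqrt(C1 + a^2)
 v(a) = sqrt(C1 + a^2)


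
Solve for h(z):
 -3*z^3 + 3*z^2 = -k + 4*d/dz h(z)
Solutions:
 h(z) = C1 + k*z/4 - 3*z^4/16 + z^3/4


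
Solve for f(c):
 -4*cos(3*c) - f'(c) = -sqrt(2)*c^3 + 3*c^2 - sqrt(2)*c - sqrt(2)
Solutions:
 f(c) = C1 + sqrt(2)*c^4/4 - c^3 + sqrt(2)*c^2/2 + sqrt(2)*c - 4*sin(3*c)/3


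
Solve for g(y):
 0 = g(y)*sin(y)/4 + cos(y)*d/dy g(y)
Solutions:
 g(y) = C1*cos(y)^(1/4)


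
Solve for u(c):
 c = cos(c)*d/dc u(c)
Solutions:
 u(c) = C1 + Integral(c/cos(c), c)


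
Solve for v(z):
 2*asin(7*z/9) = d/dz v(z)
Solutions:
 v(z) = C1 + 2*z*asin(7*z/9) + 2*sqrt(81 - 49*z^2)/7


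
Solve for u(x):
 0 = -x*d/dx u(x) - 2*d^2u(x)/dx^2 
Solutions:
 u(x) = C1 + C2*erf(x/2)


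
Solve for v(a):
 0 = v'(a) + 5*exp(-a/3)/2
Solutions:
 v(a) = C1 + 15*exp(-a/3)/2


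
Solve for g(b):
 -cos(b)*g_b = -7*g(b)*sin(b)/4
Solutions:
 g(b) = C1/cos(b)^(7/4)


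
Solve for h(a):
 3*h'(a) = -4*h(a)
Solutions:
 h(a) = C1*exp(-4*a/3)


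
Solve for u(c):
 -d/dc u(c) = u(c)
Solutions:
 u(c) = C1*exp(-c)


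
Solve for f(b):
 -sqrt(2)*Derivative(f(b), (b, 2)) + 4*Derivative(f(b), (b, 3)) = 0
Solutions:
 f(b) = C1 + C2*b + C3*exp(sqrt(2)*b/4)


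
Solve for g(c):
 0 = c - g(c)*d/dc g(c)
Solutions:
 g(c) = -sqrt(C1 + c^2)
 g(c) = sqrt(C1 + c^2)


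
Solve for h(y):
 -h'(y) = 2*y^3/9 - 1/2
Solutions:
 h(y) = C1 - y^4/18 + y/2


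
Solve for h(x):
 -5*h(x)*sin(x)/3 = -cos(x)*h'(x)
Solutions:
 h(x) = C1/cos(x)^(5/3)


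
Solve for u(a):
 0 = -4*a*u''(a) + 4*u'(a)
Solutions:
 u(a) = C1 + C2*a^2


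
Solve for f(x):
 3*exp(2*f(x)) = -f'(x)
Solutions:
 f(x) = log(-sqrt(-1/(C1 - 3*x))) - log(2)/2
 f(x) = log(-1/(C1 - 3*x))/2 - log(2)/2


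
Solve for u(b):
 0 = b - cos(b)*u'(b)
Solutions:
 u(b) = C1 + Integral(b/cos(b), b)


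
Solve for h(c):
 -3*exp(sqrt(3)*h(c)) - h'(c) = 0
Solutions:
 h(c) = sqrt(3)*(2*log(1/(C1 + 3*c)) - log(3))/6


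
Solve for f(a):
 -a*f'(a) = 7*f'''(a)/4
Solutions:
 f(a) = C1 + Integral(C2*airyai(-14^(2/3)*a/7) + C3*airybi(-14^(2/3)*a/7), a)


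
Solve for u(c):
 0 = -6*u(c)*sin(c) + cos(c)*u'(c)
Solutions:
 u(c) = C1/cos(c)^6


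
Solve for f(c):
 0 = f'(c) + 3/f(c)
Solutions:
 f(c) = -sqrt(C1 - 6*c)
 f(c) = sqrt(C1 - 6*c)


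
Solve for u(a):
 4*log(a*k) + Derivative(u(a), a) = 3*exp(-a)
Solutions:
 u(a) = C1 - 4*a*log(a*k) + 4*a - 3*exp(-a)


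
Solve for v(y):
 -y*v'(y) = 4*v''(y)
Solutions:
 v(y) = C1 + C2*erf(sqrt(2)*y/4)


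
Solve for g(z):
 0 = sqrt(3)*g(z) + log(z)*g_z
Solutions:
 g(z) = C1*exp(-sqrt(3)*li(z))


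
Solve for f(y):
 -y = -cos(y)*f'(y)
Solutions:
 f(y) = C1 + Integral(y/cos(y), y)


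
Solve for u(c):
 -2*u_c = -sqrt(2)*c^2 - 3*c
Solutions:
 u(c) = C1 + sqrt(2)*c^3/6 + 3*c^2/4


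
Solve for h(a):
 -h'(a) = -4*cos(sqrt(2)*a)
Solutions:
 h(a) = C1 + 2*sqrt(2)*sin(sqrt(2)*a)


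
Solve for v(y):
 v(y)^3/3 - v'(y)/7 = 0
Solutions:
 v(y) = -sqrt(6)*sqrt(-1/(C1 + 7*y))/2
 v(y) = sqrt(6)*sqrt(-1/(C1 + 7*y))/2


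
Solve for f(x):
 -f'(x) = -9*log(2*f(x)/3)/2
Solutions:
 -2*Integral(1/(log(_y) - log(3) + log(2)), (_y, f(x)))/9 = C1 - x
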